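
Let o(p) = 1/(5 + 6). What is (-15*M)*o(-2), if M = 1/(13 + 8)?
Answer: -5/77 ≈ -0.064935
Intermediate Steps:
M = 1/21 ≈ 0.047619
o(p) = 1/11
(-15*M)*o(-2) = -15*1/21*(1/11) = -5/7*1/11 = -5/77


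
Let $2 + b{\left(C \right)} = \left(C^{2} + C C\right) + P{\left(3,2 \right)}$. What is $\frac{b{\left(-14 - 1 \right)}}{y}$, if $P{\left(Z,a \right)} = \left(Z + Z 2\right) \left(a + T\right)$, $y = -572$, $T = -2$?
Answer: $- \frac{112}{143} \approx -0.78322$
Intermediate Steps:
$P{\left(Z,a \right)} = 3 Z \left(-2 + a\right)$ ($P{\left(Z,a \right)} = \left(Z + Z 2\right) \left(a - 2\right) = \left(Z + 2 Z\right) \left(-2 + a\right) = 3 Z \left(-2 + a\right)$)
$b{\left(C \right)} = -2 + 2 C^{2}$ ($b{\left(C \right)} = -2 + \left(\left(C^{2} + C C\right) + 3 \cdot 3 \left(-2 + 2\right)\right) = -2 + \left(\left(C^{2} + C^{2}\right) + 3 \cdot 3 \cdot 0\right) = -2 + \left(2 C^{2} + 0\right) = -2 + 2 C^{2}$)
$\frac{b{\left(-14 - 1 \right)}}{y} = \frac{-2 + 2 \left(-14 - 1\right)^{2}}{-572} = \left(-2 + 2 \left(-14 - 1\right)^{2}\right) \left(- \frac{1}{572}\right) = \left(-2 + 2 \left(-15\right)^{2}\right) \left(- \frac{1}{572}\right) = \left(-2 + 2 \cdot 225\right) \left(- \frac{1}{572}\right) = \left(-2 + 450\right) \left(- \frac{1}{572}\right) = 448 \left(- \frac{1}{572}\right) = - \frac{112}{143}$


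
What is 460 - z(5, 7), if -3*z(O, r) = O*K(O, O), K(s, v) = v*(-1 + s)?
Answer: 1480/3 ≈ 493.33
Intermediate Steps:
z(O, r) = -O²*(-1 + O)/3 (z(O, r) = -O*O*(-1 + O)/3 = -O²*(-1 + O)/3)
460 - z(5, 7) = 460 - 5²*(1 - 1*5)/3 = 460 - 25*(1 - 5)/3 = 460 - 25*(-4)/3 = 460 - 1*(-100/3) = 460 + 100/3 = 1480/3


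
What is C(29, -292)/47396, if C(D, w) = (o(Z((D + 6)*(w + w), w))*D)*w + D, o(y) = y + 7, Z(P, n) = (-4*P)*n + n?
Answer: 202166767969/47396 ≈ 4.2655e+6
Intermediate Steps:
Z(P, n) = n - 4*P*n (Z(P, n) = -4*P*n + n = n - 4*P*n)
o(y) = 7 + y
C(D, w) = D + D*w*(7 + w*(1 - 8*w*(6 + D))) (C(D, w) = ((7 + w*(1 - 4*(D + 6)*(w + w)))*D)*w + D = ((7 + w*(1 - 4*(6 + D)*2*w))*D)*w + D = ((7 + w*(1 - 8*w*(6 + D)))*D)*w + D = (D*(7 + w*(1 - 8*w*(6 + D))))*w + D = D*w*(7 + w*(1 - 8*w*(6 + D))) + D = D + D*w*(7 + w*(1 - 8*w*(6 + D))))
C(29, -292)/47396 = (29*(1 - 1*(-292)*(-7 - 292*(-1 + 8*(-292)*(6 + 29)))))/47396 = (29*(1 - 1*(-292)*(-7 - 292*(-1 + 8*(-292)*35))))*(1/47396) = (29*(1 - 1*(-292)*(-7 - 292*(-1 - 81760))))*(1/47396) = (29*(1 - 1*(-292)*(-7 - 292*(-81761))))*(1/47396) = (29*(1 - 1*(-292)*(-7 + 23874212)))*(1/47396) = (29*(1 - 1*(-292)*23874205))*(1/47396) = (29*(1 + 6971267860))*(1/47396) = (29*6971267861)*(1/47396) = 202166767969*(1/47396) = 202166767969/47396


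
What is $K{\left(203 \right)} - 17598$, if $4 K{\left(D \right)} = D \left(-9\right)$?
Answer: $- \frac{72219}{4} \approx -18055.0$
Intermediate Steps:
$K{\left(D \right)} = - \frac{9 D}{4}$ ($K{\left(D \right)} = \frac{D \left(-9\right)}{4} = \frac{\left(-9\right) D}{4} = - \frac{9 D}{4}$)
$K{\left(203 \right)} - 17598 = \left(- \frac{9}{4}\right) 203 - 17598 = - \frac{1827}{4} - 17598 = - \frac{72219}{4}$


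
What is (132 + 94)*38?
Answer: 8588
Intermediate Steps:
(132 + 94)*38 = 226*38 = 8588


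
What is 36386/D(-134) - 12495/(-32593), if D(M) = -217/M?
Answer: 22702454821/1010383 ≈ 22469.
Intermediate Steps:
36386/D(-134) - 12495/(-32593) = 36386/((-217/(-134))) - 12495/(-32593) = 36386/((-217*(-1/134))) - 12495*(-1/32593) = 36386/(217/134) + 12495/32593 = 36386*(134/217) + 12495/32593 = 696532/31 + 12495/32593 = 22702454821/1010383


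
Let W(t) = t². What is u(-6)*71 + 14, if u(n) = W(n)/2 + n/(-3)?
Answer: 1434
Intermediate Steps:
u(n) = n²/2 - n/3 (u(n) = n²/2 + n/(-3) = n²*(½) + n*(-⅓) = n²/2 - n/3)
u(-6)*71 + 14 = ((⅙)*(-6)*(-2 + 3*(-6)))*71 + 14 = ((⅙)*(-6)*(-2 - 18))*71 + 14 = ((⅙)*(-6)*(-20))*71 + 14 = 20*71 + 14 = 1420 + 14 = 1434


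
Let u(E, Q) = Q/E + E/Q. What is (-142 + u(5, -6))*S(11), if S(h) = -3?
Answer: 4321/10 ≈ 432.10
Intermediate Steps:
u(E, Q) = E/Q + Q/E
(-142 + u(5, -6))*S(11) = (-142 + (5/(-6) - 6/5))*(-3) = (-142 + (5*(-1/6) - 6*1/5))*(-3) = (-142 + (-5/6 - 6/5))*(-3) = (-142 - 61/30)*(-3) = -4321/30*(-3) = 4321/10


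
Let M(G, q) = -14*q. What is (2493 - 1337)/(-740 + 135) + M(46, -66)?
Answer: 557864/605 ≈ 922.09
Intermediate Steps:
(2493 - 1337)/(-740 + 135) + M(46, -66) = (2493 - 1337)/(-740 + 135) - 14*(-66) = 1156/(-605) + 924 = 1156*(-1/605) + 924 = -1156/605 + 924 = 557864/605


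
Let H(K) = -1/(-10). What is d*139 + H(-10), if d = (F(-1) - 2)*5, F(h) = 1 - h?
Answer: 1/10 ≈ 0.10000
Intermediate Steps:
d = 0 (d = ((1 - 1*(-1)) - 2)*5 = ((1 + 1) - 2)*5 = (2 - 2)*5 = 0*5 = 0)
H(K) = 1/10 (H(K) = -1*(-1/10) = 1/10)
d*139 + H(-10) = 0*139 + 1/10 = 0 + 1/10 = 1/10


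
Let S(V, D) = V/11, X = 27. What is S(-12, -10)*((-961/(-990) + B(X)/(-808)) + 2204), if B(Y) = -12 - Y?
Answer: -881919389/366630 ≈ -2405.5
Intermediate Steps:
S(V, D) = V/11 (S(V, D) = V*(1/11) = V/11)
S(-12, -10)*((-961/(-990) + B(X)/(-808)) + 2204) = ((1/11)*(-12))*((-961/(-990) + (-12 - 1*27)/(-808)) + 2204) = -12*((-961*(-1/990) + (-12 - 27)*(-1/808)) + 2204)/11 = -12*((961/990 - 39*(-1/808)) + 2204)/11 = -12*((961/990 + 39/808) + 2204)/11 = -12*(407549/399960 + 2204)/11 = -12/11*881919389/399960 = -881919389/366630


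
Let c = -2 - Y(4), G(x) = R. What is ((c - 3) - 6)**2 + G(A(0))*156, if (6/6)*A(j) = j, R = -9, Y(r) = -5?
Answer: -1368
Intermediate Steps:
A(j) = j
G(x) = -9
c = 3 (c = -2 - 1*(-5) = -2 + 5 = 3)
((c - 3) - 6)**2 + G(A(0))*156 = ((3 - 3) - 6)**2 - 9*156 = (0 - 6)**2 - 1404 = (-6)**2 - 1404 = 36 - 1404 = -1368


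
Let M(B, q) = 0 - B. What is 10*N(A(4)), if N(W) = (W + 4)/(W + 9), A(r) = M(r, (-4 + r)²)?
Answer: 0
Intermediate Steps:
M(B, q) = -B
A(r) = -r
N(W) = (4 + W)/(9 + W)
10*N(A(4)) = 10*((4 - 1*4)/(9 - 1*4)) = 10*((4 - 4)/(9 - 4)) = 10*(0/5) = 10*((⅕)*0) = 10*0 = 0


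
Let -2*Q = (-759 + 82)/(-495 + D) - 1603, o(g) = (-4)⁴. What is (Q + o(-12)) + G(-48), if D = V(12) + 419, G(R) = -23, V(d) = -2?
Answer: 160705/156 ≈ 1030.2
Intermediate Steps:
D = 417 (D = -2 + 419 = 417)
o(g) = 256
Q = 124357/156 (Q = -((-759 + 82)/(-495 + 417) - 1603)/2 = -(-677/(-78) - 1603)/2 = -(-677*(-1/78) - 1603)/2 = -(677/78 - 1603)/2 = -½*(-124357/78) = 124357/156 ≈ 797.16)
(Q + o(-12)) + G(-48) = (124357/156 + 256) - 23 = 164293/156 - 23 = 160705/156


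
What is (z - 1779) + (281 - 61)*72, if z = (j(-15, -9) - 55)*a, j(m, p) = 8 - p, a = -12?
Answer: 14517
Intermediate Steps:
z = 456 (z = ((8 - 1*(-9)) - 55)*(-12) = ((8 + 9) - 55)*(-12) = (17 - 55)*(-12) = -38*(-12) = 456)
(z - 1779) + (281 - 61)*72 = (456 - 1779) + (281 - 61)*72 = -1323 + 220*72 = -1323 + 15840 = 14517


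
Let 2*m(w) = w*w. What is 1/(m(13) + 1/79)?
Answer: 158/13353 ≈ 0.011833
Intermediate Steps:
m(w) = w²/2 (m(w) = (w*w)/2 = w²/2)
1/(m(13) + 1/79) = 1/((½)*13² + 1/79) = 1/((½)*169 + 1/79) = 1/(169/2 + 1/79) = 1/(13353/158) = 158/13353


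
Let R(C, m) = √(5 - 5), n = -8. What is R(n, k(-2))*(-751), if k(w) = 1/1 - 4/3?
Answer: 0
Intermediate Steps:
k(w) = -⅓ (k(w) = 1*1 - 4*⅓ = 1 - 4/3 = -⅓)
R(C, m) = 0 (R(C, m) = √0 = 0)
R(n, k(-2))*(-751) = 0*(-751) = 0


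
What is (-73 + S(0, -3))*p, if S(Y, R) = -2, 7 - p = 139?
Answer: 9900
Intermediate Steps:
p = -132 (p = 7 - 1*139 = 7 - 139 = -132)
(-73 + S(0, -3))*p = (-73 - 2)*(-132) = -75*(-132) = 9900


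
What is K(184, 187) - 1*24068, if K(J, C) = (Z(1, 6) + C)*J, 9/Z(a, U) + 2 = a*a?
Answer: 8684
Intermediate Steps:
Z(a, U) = 9/(-2 + a²) (Z(a, U) = 9/(-2 + a*a) = 9/(-2 + a²))
K(J, C) = J*(-9 + C) (K(J, C) = (9/(-2 + 1²) + C)*J = (9/(-2 + 1) + C)*J = (9/(-1) + C)*J = (9*(-1) + C)*J = (-9 + C)*J = J*(-9 + C))
K(184, 187) - 1*24068 = 184*(-9 + 187) - 1*24068 = 184*178 - 24068 = 32752 - 24068 = 8684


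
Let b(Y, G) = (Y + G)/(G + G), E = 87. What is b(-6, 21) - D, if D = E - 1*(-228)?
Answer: -4405/14 ≈ -314.64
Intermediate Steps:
D = 315 (D = 87 - 1*(-228) = 87 + 228 = 315)
b(Y, G) = (G + Y)/(2*G) (b(Y, G) = (G + Y)/((2*G)) = (G + Y)*(1/(2*G)) = (G + Y)/(2*G))
b(-6, 21) - D = (1/2)*(21 - 6)/21 - 1*315 = (1/2)*(1/21)*15 - 315 = 5/14 - 315 = -4405/14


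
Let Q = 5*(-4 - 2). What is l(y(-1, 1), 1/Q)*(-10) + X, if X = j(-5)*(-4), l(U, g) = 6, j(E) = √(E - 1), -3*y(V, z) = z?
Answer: -60 - 4*I*√6 ≈ -60.0 - 9.798*I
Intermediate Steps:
y(V, z) = -z/3
j(E) = √(-1 + E)
Q = -30 (Q = 5*(-6) = -30)
X = -4*I*√6 (X = √(-1 - 5)*(-4) = √(-6)*(-4) = (I*√6)*(-4) = -4*I*√6 ≈ -9.798*I)
l(y(-1, 1), 1/Q)*(-10) + X = 6*(-10) - 4*I*√6 = -60 - 4*I*√6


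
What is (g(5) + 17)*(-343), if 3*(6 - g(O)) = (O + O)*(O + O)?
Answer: 10633/3 ≈ 3544.3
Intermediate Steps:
g(O) = 6 - 4*O**2/3 (g(O) = 6 - (O + O)*(O + O)/3 = 6 - 2*O*2*O/3 = 6 - 4*O**2/3)
(g(5) + 17)*(-343) = ((6 - 4/3*5**2) + 17)*(-343) = ((6 - 4/3*25) + 17)*(-343) = ((6 - 100/3) + 17)*(-343) = (-82/3 + 17)*(-343) = -31/3*(-343) = 10633/3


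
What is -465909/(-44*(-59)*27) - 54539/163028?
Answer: -3324123335/476123274 ≈ -6.9816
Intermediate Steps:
-465909/(-44*(-59)*27) - 54539/163028 = -465909/(2596*27) - 54539*1/163028 = -465909/70092 - 54539/163028 = -465909*1/70092 - 54539/163028 = -155303/23364 - 54539/163028 = -3324123335/476123274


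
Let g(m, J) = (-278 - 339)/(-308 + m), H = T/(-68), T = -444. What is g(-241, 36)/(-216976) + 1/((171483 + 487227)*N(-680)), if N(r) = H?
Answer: -2393779709/483870085480080 ≈ -4.9472e-6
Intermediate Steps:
H = 111/17 (H = -444/(-68) = -444*(-1/68) = 111/17 ≈ 6.5294)
N(r) = 111/17
g(m, J) = -617/(-308 + m)
g(-241, 36)/(-216976) + 1/((171483 + 487227)*N(-680)) = -617/(-308 - 241)/(-216976) + 1/((171483 + 487227)*(111/17)) = -617/(-549)*(-1/216976) + (17/111)/658710 = -617*(-1/549)*(-1/216976) + (1/658710)*(17/111) = (617/549)*(-1/216976) + 17/73116810 = -617/119119824 + 17/73116810 = -2393779709/483870085480080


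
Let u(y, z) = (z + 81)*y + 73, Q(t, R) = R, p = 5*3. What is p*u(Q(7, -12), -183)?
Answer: 19455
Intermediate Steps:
p = 15
u(y, z) = 73 + y*(81 + z) (u(y, z) = (81 + z)*y + 73 = y*(81 + z) + 73 = 73 + y*(81 + z))
p*u(Q(7, -12), -183) = 15*(73 + 81*(-12) - 12*(-183)) = 15*(73 - 972 + 2196) = 15*1297 = 19455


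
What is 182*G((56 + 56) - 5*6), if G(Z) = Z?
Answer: 14924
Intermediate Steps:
182*G((56 + 56) - 5*6) = 182*((56 + 56) - 5*6) = 182*(112 - 30) = 182*82 = 14924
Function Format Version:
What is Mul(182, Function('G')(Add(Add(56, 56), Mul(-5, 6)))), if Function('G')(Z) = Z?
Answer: 14924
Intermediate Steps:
Mul(182, Function('G')(Add(Add(56, 56), Mul(-5, 6)))) = Mul(182, Add(Add(56, 56), Mul(-5, 6))) = Mul(182, Add(112, -30)) = Mul(182, 82) = 14924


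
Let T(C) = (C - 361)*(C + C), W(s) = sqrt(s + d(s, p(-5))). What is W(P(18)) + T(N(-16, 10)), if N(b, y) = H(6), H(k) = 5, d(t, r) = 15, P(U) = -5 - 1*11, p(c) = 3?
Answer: -3560 + I ≈ -3560.0 + 1.0*I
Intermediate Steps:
P(U) = -16 (P(U) = -5 - 11 = -16)
N(b, y) = 5
W(s) = sqrt(15 + s) (W(s) = sqrt(s + 15) = sqrt(15 + s))
T(C) = 2*C*(-361 + C) (T(C) = (-361 + C)*(2*C) = 2*C*(-361 + C))
W(P(18)) + T(N(-16, 10)) = sqrt(15 - 16) + 2*5*(-361 + 5) = sqrt(-1) + 2*5*(-356) = I - 3560 = -3560 + I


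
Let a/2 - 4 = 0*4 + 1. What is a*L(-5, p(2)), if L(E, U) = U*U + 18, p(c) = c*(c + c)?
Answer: 820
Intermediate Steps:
p(c) = 2*c**2 (p(c) = c*(2*c) = 2*c**2)
L(E, U) = 18 + U**2 (L(E, U) = U**2 + 18 = 18 + U**2)
a = 10 (a = 8 + 2*(0*4 + 1) = 8 + 2*(0 + 1) = 8 + 2*1 = 8 + 2 = 10)
a*L(-5, p(2)) = 10*(18 + (2*2**2)**2) = 10*(18 + (2*4)**2) = 10*(18 + 8**2) = 10*(18 + 64) = 10*82 = 820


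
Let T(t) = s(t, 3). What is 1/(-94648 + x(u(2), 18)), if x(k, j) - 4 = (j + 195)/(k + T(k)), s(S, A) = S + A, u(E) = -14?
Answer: -25/2366313 ≈ -1.0565e-5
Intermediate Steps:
s(S, A) = A + S
T(t) = 3 + t
x(k, j) = 4 + (195 + j)/(3 + 2*k) (x(k, j) = 4 + (j + 195)/(k + (3 + k)) = 4 + (195 + j)/(3 + 2*k))
1/(-94648 + x(u(2), 18)) = 1/(-94648 + (207 + 18 + 8*(-14))/(3 + 2*(-14))) = 1/(-94648 + (207 + 18 - 112)/(3 - 28)) = 1/(-94648 + 113/(-25)) = 1/(-94648 - 1/25*113) = 1/(-94648 - 113/25) = 1/(-2366313/25) = -25/2366313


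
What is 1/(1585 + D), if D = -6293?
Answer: -1/4708 ≈ -0.00021240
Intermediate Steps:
1/(1585 + D) = 1/(1585 - 6293) = 1/(-4708) = -1/4708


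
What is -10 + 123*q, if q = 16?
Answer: 1958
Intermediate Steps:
-10 + 123*q = -10 + 123*16 = -10 + 1968 = 1958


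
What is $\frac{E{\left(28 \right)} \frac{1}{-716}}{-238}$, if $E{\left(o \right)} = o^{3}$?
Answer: $\frac{392}{3043} \approx 0.12882$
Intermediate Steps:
$\frac{E{\left(28 \right)} \frac{1}{-716}}{-238} = \frac{28^{3} \frac{1}{-716}}{-238} = 21952 \left(- \frac{1}{716}\right) \left(- \frac{1}{238}\right) = \left(- \frac{5488}{179}\right) \left(- \frac{1}{238}\right) = \frac{392}{3043}$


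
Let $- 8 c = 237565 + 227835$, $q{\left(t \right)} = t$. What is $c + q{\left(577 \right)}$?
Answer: $-57598$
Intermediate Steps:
$c = -58175$ ($c = - \frac{237565 + 227835}{8} = \left(- \frac{1}{8}\right) 465400 = -58175$)
$c + q{\left(577 \right)} = -58175 + 577 = -57598$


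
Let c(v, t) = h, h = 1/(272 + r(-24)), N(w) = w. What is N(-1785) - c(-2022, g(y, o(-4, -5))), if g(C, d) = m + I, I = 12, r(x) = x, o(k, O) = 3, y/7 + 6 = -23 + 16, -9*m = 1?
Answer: -442681/248 ≈ -1785.0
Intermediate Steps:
m = -⅑ (m = -⅑*1 = -⅑ ≈ -0.11111)
y = -91 (y = -42 + 7*(-23 + 16) = -42 + 7*(-7) = -42 - 49 = -91)
g(C, d) = 107/9 (g(C, d) = -⅑ + 12 = 107/9)
h = 1/248 (h = 1/(272 - 24) = 1/248 ≈ 0.0040323)
c(v, t) = 1/248
N(-1785) - c(-2022, g(y, o(-4, -5))) = -1785 - 1*1/248 = -1785 - 1/248 = -442681/248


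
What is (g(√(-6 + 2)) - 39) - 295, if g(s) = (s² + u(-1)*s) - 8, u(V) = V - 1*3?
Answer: -346 - 8*I ≈ -346.0 - 8.0*I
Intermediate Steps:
u(V) = -3 + V (u(V) = V - 3 = -3 + V)
g(s) = -8 + s² - 4*s (g(s) = (s² + (-3 - 1)*s) - 8 = (s² - 4*s) - 8 = -8 + s² - 4*s)
(g(√(-6 + 2)) - 39) - 295 = ((-8 + (√(-6 + 2))² - 4*√(-6 + 2)) - 39) - 295 = ((-8 + (√(-4))² - 8*I) - 39) - 295 = ((-8 + (2*I)² - 8*I) - 39) - 295 = ((-8 - 4 - 8*I) - 39) - 295 = ((-12 - 8*I) - 39) - 295 = (-51 - 8*I) - 295 = -346 - 8*I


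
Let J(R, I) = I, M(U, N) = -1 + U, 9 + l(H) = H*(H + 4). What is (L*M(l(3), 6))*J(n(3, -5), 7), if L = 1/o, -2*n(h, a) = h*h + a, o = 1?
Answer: 77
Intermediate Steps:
l(H) = -9 + H*(4 + H) (l(H) = -9 + H*(H + 4) = -9 + H*(4 + H))
n(h, a) = -a/2 - h²/2 (n(h, a) = -(h*h + a)/2 = -(h² + a)/2 = -(a + h²)/2 = -a/2 - h²/2)
L = 1 (L = 1/1 = 1)
(L*M(l(3), 6))*J(n(3, -5), 7) = (1*(-1 + (-9 + 3² + 4*3)))*7 = (1*(-1 + (-9 + 9 + 12)))*7 = (1*(-1 + 12))*7 = (1*11)*7 = 11*7 = 77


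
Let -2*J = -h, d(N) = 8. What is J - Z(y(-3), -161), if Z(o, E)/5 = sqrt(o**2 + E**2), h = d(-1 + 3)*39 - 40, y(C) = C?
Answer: 136 - 5*sqrt(25930) ≈ -669.14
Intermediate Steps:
h = 272 (h = 8*39 - 40 = 312 - 40 = 272)
Z(o, E) = 5*sqrt(E**2 + o**2) (Z(o, E) = 5*sqrt(o**2 + E**2) = 5*sqrt(E**2 + o**2))
J = 136 (J = -(-1)*272/2 = -1/2*(-272) = 136)
J - Z(y(-3), -161) = 136 - 5*sqrt((-161)**2 + (-3)**2) = 136 - 5*sqrt(25921 + 9) = 136 - 5*sqrt(25930)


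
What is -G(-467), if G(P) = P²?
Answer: -218089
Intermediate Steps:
-G(-467) = -1*(-467)² = -1*218089 = -218089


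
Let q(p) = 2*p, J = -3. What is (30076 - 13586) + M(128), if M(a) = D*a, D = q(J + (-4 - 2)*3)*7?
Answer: -21142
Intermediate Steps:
D = -294 (D = (2*(-3 + (-4 - 2)*3))*7 = (2*(-3 - 6*3))*7 = (2*(-3 - 18))*7 = (2*(-21))*7 = -42*7 = -294)
M(a) = -294*a
(30076 - 13586) + M(128) = (30076 - 13586) - 294*128 = 16490 - 37632 = -21142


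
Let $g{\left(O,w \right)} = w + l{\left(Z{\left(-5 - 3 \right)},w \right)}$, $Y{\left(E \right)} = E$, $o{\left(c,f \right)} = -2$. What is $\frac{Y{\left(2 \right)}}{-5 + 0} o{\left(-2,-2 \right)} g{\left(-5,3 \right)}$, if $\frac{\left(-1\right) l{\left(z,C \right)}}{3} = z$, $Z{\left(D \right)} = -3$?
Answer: $\frac{48}{5} \approx 9.6$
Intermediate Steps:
$l{\left(z,C \right)} = - 3 z$
$g{\left(O,w \right)} = 9 + w$ ($g{\left(O,w \right)} = w - -9 = w + 9 = 9 + w$)
$\frac{Y{\left(2 \right)}}{-5 + 0} o{\left(-2,-2 \right)} g{\left(-5,3 \right)} = \frac{1}{-5 + 0} \cdot 2 \left(-2\right) \left(9 + 3\right) = \frac{1}{-5} \cdot 2 \left(-2\right) 12 = \left(- \frac{1}{5}\right) 2 \left(-2\right) 12 = \left(- \frac{2}{5}\right) \left(-2\right) 12 = \frac{4}{5} \cdot 12 = \frac{48}{5}$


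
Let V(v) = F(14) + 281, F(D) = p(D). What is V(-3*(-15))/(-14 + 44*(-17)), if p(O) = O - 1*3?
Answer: -146/381 ≈ -0.38320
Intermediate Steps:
p(O) = -3 + O (p(O) = O - 3 = -3 + O)
F(D) = -3 + D
V(v) = 292 (V(v) = (-3 + 14) + 281 = 11 + 281 = 292)
V(-3*(-15))/(-14 + 44*(-17)) = 292/(-14 + 44*(-17)) = 292/(-14 - 748) = 292/(-762) = 292*(-1/762) = -146/381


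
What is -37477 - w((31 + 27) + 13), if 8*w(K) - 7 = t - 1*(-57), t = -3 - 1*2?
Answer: -299875/8 ≈ -37484.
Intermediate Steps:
t = -5 (t = -3 - 2 = -5)
w(K) = 59/8 (w(K) = 7/8 + (-5 - 1*(-57))/8 = 7/8 + (-5 + 57)/8 = 7/8 + (1/8)*52 = 7/8 + 13/2 = 59/8)
-37477 - w((31 + 27) + 13) = -37477 - 1*59/8 = -37477 - 59/8 = -299875/8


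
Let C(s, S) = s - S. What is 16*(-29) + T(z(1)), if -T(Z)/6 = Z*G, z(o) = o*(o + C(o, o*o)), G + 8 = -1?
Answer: -410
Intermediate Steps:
G = -9 (G = -8 - 1 = -9)
z(o) = o*(-o**2 + 2*o) (z(o) = o*(o + (o - o*o)) = o*(o + (o - o**2)) = o*(-o**2 + 2*o))
T(Z) = 54*Z (T(Z) = -6*Z*(-9) = -(-54)*Z = 54*Z)
16*(-29) + T(z(1)) = 16*(-29) + 54*(1**2*(2 - 1*1)) = -464 + 54*(1*(2 - 1)) = -464 + 54*(1*1) = -464 + 54*1 = -464 + 54 = -410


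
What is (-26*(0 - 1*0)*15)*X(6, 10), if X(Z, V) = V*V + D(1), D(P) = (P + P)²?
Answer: 0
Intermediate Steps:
D(P) = 4*P² (D(P) = (2*P)² = 4*P²)
X(Z, V) = 4 + V² (X(Z, V) = V*V + 4*1² = V² + 4*1 = V² + 4 = 4 + V²)
(-26*(0 - 1*0)*15)*X(6, 10) = (-26*(0 - 1*0)*15)*(4 + 10²) = (-26*(0 + 0)*15)*(4 + 100) = -0*15*104 = -26*0*104 = 0*104 = 0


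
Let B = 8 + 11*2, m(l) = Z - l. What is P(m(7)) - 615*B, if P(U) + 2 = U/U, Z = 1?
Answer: -18451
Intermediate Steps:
m(l) = 1 - l
P(U) = -1 (P(U) = -2 + U/U = -2 + 1 = -1)
B = 30 (B = 8 + 22 = 30)
P(m(7)) - 615*B = -1 - 615*30 = -1 - 18450 = -18451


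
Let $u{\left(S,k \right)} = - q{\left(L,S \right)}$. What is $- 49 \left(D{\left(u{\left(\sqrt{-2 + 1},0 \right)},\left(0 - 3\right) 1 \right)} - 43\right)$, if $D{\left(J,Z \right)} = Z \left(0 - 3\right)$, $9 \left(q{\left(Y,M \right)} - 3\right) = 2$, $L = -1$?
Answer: $1666$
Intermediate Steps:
$q{\left(Y,M \right)} = \frac{29}{9}$ ($q{\left(Y,M \right)} = 3 + \frac{1}{9} \cdot 2 = 3 + \frac{2}{9} = \frac{29}{9}$)
$u{\left(S,k \right)} = - \frac{29}{9}$ ($u{\left(S,k \right)} = \left(-1\right) \frac{29}{9} = - \frac{29}{9}$)
$D{\left(J,Z \right)} = - 3 Z$ ($D{\left(J,Z \right)} = Z \left(-3\right) = - 3 Z$)
$- 49 \left(D{\left(u{\left(\sqrt{-2 + 1},0 \right)},\left(0 - 3\right) 1 \right)} - 43\right) = - 49 \left(- 3 \left(0 - 3\right) 1 - 43\right) = - 49 \left(- 3 \left(\left(-3\right) 1\right) - 43\right) = - 49 \left(\left(-3\right) \left(-3\right) - 43\right) = - 49 \left(9 - 43\right) = \left(-49\right) \left(-34\right) = 1666$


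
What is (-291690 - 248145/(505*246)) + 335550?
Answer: 363231977/8282 ≈ 43858.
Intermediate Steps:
(-291690 - 248145/(505*246)) + 335550 = (-291690 - 248145/124230) + 335550 = (-291690 - 248145*1/124230) + 335550 = (-291690 - 16543/8282) + 335550 = -2415793123/8282 + 335550 = 363231977/8282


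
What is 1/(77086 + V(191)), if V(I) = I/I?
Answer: 1/77087 ≈ 1.2972e-5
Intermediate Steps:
V(I) = 1
1/(77086 + V(191)) = 1/(77086 + 1) = 1/77087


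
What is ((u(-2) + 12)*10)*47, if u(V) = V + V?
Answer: 3760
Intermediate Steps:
u(V) = 2*V
((u(-2) + 12)*10)*47 = ((2*(-2) + 12)*10)*47 = ((-4 + 12)*10)*47 = (8*10)*47 = 80*47 = 3760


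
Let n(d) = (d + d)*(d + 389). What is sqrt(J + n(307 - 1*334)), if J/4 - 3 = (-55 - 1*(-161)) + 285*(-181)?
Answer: 2*I*sqrt(56363) ≈ 474.82*I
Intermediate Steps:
n(d) = 2*d*(389 + d) (n(d) = (2*d)*(389 + d) = 2*d*(389 + d))
J = -205904 (J = 12 + 4*((-55 - 1*(-161)) + 285*(-181)) = 12 + 4*((-55 + 161) - 51585) = 12 + 4*(106 - 51585) = 12 + 4*(-51479) = 12 - 205916 = -205904)
sqrt(J + n(307 - 1*334)) = sqrt(-205904 + 2*(307 - 1*334)*(389 + (307 - 1*334))) = sqrt(-205904 + 2*(307 - 334)*(389 + (307 - 334))) = sqrt(-205904 + 2*(-27)*(389 - 27)) = sqrt(-205904 + 2*(-27)*362) = sqrt(-205904 - 19548) = sqrt(-225452) = 2*I*sqrt(56363)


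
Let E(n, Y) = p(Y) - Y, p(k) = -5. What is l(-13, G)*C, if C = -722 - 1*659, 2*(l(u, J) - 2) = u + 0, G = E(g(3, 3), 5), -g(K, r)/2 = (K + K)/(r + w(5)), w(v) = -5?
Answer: 12429/2 ≈ 6214.5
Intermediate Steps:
g(K, r) = -4*K/(-5 + r) (g(K, r) = -2*(K + K)/(r - 5) = -2*2*K/(-5 + r) = -4*K/(-5 + r))
E(n, Y) = -5 - Y
G = -10 (G = -5 - 1*5 = -5 - 5 = -10)
l(u, J) = 2 + u/2 (l(u, J) = 2 + (u + 0)/2 = 2 + u/2)
C = -1381 (C = -722 - 659 = -1381)
l(-13, G)*C = (2 + (½)*(-13))*(-1381) = (2 - 13/2)*(-1381) = -9/2*(-1381) = 12429/2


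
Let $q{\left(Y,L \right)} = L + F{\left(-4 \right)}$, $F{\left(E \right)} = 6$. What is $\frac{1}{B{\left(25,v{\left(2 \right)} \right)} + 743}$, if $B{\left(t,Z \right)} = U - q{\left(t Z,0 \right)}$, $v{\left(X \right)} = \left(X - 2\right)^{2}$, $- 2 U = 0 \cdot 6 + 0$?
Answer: $\frac{1}{737} \approx 0.0013569$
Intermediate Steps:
$U = 0$ ($U = - \frac{0 \cdot 6 + 0}{2} = - \frac{0 + 0}{2} = \left(- \frac{1}{2}\right) 0 = 0$)
$v{\left(X \right)} = \left(-2 + X\right)^{2}$
$q{\left(Y,L \right)} = 6 + L$ ($q{\left(Y,L \right)} = L + 6 = 6 + L$)
$B{\left(t,Z \right)} = -6$ ($B{\left(t,Z \right)} = 0 - \left(6 + 0\right) = 0 - 6 = -6$)
$\frac{1}{B{\left(25,v{\left(2 \right)} \right)} + 743} = \frac{1}{-6 + 743} = \frac{1}{737}$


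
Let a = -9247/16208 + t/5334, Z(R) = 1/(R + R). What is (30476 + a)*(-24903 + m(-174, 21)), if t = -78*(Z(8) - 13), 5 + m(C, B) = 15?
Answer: -1366378349187027/1801114 ≈ -7.5863e+8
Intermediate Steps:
Z(R) = 1/(2*R)
m(C, B) = 10 (m(C, B) = -5 + 15 = 10)
t = 8073/8 (t = -78*((½)/8 - 13) = -78*((½)*(⅛) - 13) = -78*(1/16 - 13) = -78*(-207/16) = 8073/8 ≈ 1009.1)
a = -686825/1801114 (a = -9247/16208 + (8073/8)/5334 = -9247*1/16208 + (8073/8)*(1/5334) = -9247/16208 + 2691/14224 = -686825/1801114 ≈ -0.38133)
(30476 + a)*(-24903 + m(-174, 21)) = (30476 - 686825/1801114)*(-24903 + 10) = (54890063439/1801114)*(-24893) = -1366378349187027/1801114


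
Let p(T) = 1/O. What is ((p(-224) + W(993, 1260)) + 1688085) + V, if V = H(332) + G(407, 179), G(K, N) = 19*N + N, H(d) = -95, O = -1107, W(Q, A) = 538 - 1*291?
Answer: 1872841418/1107 ≈ 1.6918e+6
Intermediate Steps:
W(Q, A) = 247 (W(Q, A) = 538 - 291 = 247)
G(K, N) = 20*N
p(T) = -1/1107 (p(T) = 1/(-1107) = -1/1107)
V = 3485 (V = -95 + 20*179 = -95 + 3580 = 3485)
((p(-224) + W(993, 1260)) + 1688085) + V = ((-1/1107 + 247) + 1688085) + 3485 = (273428/1107 + 1688085) + 3485 = 1868983523/1107 + 3485 = 1872841418/1107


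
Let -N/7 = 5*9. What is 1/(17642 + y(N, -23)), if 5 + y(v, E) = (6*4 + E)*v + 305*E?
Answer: 1/10307 ≈ 9.7021e-5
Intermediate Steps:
N = -315 (N = -35*9 = -7*45 = -315)
y(v, E) = -5 + 305*E + v*(24 + E) (y(v, E) = -5 + ((6*4 + E)*v + 305*E) = -5 + ((24 + E)*v + 305*E) = -5 + (v*(24 + E) + 305*E) = -5 + (305*E + v*(24 + E)) = -5 + 305*E + v*(24 + E))
1/(17642 + y(N, -23)) = 1/(17642 + (-5 + 24*(-315) + 305*(-23) - 23*(-315))) = 1/(17642 + (-5 - 7560 - 7015 + 7245)) = 1/(17642 - 7335) = 1/10307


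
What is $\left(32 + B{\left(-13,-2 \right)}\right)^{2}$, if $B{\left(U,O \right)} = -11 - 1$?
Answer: $400$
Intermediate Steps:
$B{\left(U,O \right)} = -12$
$\left(32 + B{\left(-13,-2 \right)}\right)^{2} = \left(32 - 12\right)^{2} = 20^{2} = 400$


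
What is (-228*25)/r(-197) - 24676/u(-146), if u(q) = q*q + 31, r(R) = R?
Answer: 116816728/4205359 ≈ 27.778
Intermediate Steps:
u(q) = 31 + q**2 (u(q) = q**2 + 31 = 31 + q**2)
(-228*25)/r(-197) - 24676/u(-146) = -228*25/(-197) - 24676/(31 + (-146)**2) = -5700*(-1/197) - 24676/(31 + 21316) = 5700/197 - 24676/21347 = 116816728/4205359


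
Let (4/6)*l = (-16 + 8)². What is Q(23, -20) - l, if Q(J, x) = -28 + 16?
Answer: -108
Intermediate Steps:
Q(J, x) = -12
l = 96 (l = 3*(-16 + 8)²/2 = (3/2)*(-8)² = (3/2)*64 = 96)
Q(23, -20) - l = -12 - 1*96 = -12 - 96 = -108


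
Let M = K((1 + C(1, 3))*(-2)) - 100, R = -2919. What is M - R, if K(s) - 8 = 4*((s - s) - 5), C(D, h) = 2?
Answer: 2807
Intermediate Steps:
K(s) = -12 (K(s) = 8 + 4*((s - s) - 5) = 8 + 4*(0 - 5) = 8 + 4*(-5) = 8 - 20 = -12)
M = -112 (M = -12 - 100 = -112)
M - R = -112 - 1*(-2919) = -112 + 2919 = 2807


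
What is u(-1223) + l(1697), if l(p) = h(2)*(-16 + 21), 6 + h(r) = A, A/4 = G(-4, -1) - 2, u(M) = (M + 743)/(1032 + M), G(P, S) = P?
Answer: -28170/191 ≈ -147.49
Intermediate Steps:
u(M) = (743 + M)/(1032 + M)
A = -24 (A = 4*(-4 - 2) = 4*(-6) = -24)
h(r) = -30 (h(r) = -6 - 24 = -30)
l(p) = -150 (l(p) = -30*(-16 + 21) = -30*5 = -150)
u(-1223) + l(1697) = (743 - 1223)/(1032 - 1223) - 150 = -480/(-191) - 150 = -1/191*(-480) - 150 = 480/191 - 150 = -28170/191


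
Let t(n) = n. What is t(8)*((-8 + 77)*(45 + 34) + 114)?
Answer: 44520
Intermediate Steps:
t(8)*((-8 + 77)*(45 + 34) + 114) = 8*((-8 + 77)*(45 + 34) + 114) = 8*(69*79 + 114) = 8*(5451 + 114) = 8*5565 = 44520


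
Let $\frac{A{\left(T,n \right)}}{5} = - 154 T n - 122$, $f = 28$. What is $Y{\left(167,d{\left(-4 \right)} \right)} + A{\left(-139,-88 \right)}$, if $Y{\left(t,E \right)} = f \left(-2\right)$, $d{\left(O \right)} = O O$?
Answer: $-9419306$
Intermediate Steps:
$d{\left(O \right)} = O^{2}$
$A{\left(T,n \right)} = -610 - 770 T n$ ($A{\left(T,n \right)} = 5 \left(- 154 T n - 122\right) = 5 \left(-122 - 154 T n\right) = -610 - 770 T n$)
$Y{\left(t,E \right)} = -56$ ($Y{\left(t,E \right)} = 28 \left(-2\right) = -56$)
$Y{\left(167,d{\left(-4 \right)} \right)} + A{\left(-139,-88 \right)} = -56 - \left(610 - -9418640\right) = -56 - 9419250 = -9419306$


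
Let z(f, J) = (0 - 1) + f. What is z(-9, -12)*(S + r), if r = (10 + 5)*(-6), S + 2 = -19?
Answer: 1110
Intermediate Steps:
z(f, J) = -1 + f
S = -21 (S = -2 - 19 = -21)
r = -90 (r = 15*(-6) = -90)
z(-9, -12)*(S + r) = (-1 - 9)*(-21 - 90) = -10*(-111) = 1110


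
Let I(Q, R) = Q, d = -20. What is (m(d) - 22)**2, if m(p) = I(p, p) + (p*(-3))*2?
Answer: 6084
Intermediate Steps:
m(p) = -5*p (m(p) = p + (p*(-3))*2 = p - 3*p*2 = p - 6*p = -5*p)
(m(d) - 22)**2 = (-5*(-20) - 22)**2 = (100 - 22)**2 = 78**2 = 6084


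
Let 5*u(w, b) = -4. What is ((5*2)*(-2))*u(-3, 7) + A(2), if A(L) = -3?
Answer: 13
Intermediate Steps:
u(w, b) = -4/5 (u(w, b) = (1/5)*(-4) = -4/5)
((5*2)*(-2))*u(-3, 7) + A(2) = ((5*2)*(-2))*(-4/5) - 3 = (10*(-2))*(-4/5) - 3 = -20*(-4/5) - 3 = 16 - 3 = 13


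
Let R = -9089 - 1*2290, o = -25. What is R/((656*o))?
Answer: 11379/16400 ≈ 0.69384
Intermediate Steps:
R = -11379 (R = -9089 - 2290 = -11379)
R/((656*o)) = -11379/(656*(-25)) = -11379/(-16400) = -11379*(-1/16400) = 11379/16400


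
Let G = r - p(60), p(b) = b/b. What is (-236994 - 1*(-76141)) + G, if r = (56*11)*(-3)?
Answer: -162702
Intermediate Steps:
p(b) = 1
r = -1848 (r = 616*(-3) = -1848)
G = -1849 (G = -1848 - 1*1 = -1848 - 1 = -1849)
(-236994 - 1*(-76141)) + G = (-236994 - 1*(-76141)) - 1849 = (-236994 + 76141) - 1849 = -160853 - 1849 = -162702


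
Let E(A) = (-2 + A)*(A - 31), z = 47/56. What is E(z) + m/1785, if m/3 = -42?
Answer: 9312909/266560 ≈ 34.937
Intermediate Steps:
m = -126 (m = 3*(-42) = -126)
z = 47/56 (z = 47*(1/56) = 47/56 ≈ 0.83929)
E(A) = (-31 + A)*(-2 + A) (E(A) = (-2 + A)*(-31 + A) = (-31 + A)*(-2 + A))
E(z) + m/1785 = (62 + (47/56)**2 - 33*47/56) - 126/1785 = (62 + 2209/3136 - 1551/56) - 126*1/1785 = 109785/3136 - 6/85 = 9312909/266560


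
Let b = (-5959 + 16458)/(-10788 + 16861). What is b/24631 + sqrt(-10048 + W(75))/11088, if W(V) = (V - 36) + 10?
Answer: 10499/149584063 + I*sqrt(1111)/3696 ≈ 7.0188e-5 + 0.0090183*I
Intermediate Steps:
W(V) = -26 + V (W(V) = (-36 + V) + 10 = -26 + V)
b = 10499/6073 ≈ 1.7288
b/24631 + sqrt(-10048 + W(75))/11088 = (10499/6073)/24631 + sqrt(-10048 + (-26 + 75))/11088 = (10499/6073)*(1/24631) + sqrt(-10048 + 49)*(1/11088) = 10499/149584063 + sqrt(-9999)*(1/11088) = 10499/149584063 + (3*I*sqrt(1111))*(1/11088) = 10499/149584063 + I*sqrt(1111)/3696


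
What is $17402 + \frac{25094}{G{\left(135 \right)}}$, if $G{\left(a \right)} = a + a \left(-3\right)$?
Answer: $\frac{2336723}{135} \approx 17309.0$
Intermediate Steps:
$G{\left(a \right)} = - 2 a$ ($G{\left(a \right)} = a - 3 a = - 2 a$)
$17402 + \frac{25094}{G{\left(135 \right)}} = 17402 + \frac{25094}{\left(-2\right) 135} = 17402 + \frac{25094}{-270} = 17402 + 25094 \left(- \frac{1}{270}\right) = 17402 - \frac{12547}{135} = \frac{2336723}{135}$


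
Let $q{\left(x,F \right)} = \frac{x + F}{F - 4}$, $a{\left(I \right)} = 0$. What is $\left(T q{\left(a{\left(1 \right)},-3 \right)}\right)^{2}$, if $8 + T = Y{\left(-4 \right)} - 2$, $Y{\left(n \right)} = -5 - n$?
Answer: $\frac{1089}{49} \approx 22.224$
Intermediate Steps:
$q{\left(x,F \right)} = \frac{F + x}{-4 + F}$
$T = -11$ ($T = -8 - 3 = -11$)
$\left(T q{\left(a{\left(1 \right)},-3 \right)}\right)^{2} = \left(- 11 \frac{-3 + 0}{-4 - 3}\right)^{2} = \left(- 11 \frac{1}{-7} \left(-3\right)\right)^{2} = \left(- 11 \left(\left(- \frac{1}{7}\right) \left(-3\right)\right)\right)^{2} = \left(\left(-11\right) \frac{3}{7}\right)^{2} = \left(- \frac{33}{7}\right)^{2} = \frac{1089}{49}$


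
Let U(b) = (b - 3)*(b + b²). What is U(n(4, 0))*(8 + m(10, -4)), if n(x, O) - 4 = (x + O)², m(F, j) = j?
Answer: 28560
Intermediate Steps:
n(x, O) = 4 + (O + x)² (n(x, O) = 4 + (x + O)² = 4 + (O + x)²)
U(b) = (-3 + b)*(b + b²)
U(n(4, 0))*(8 + m(10, -4)) = ((4 + (0 + 4)²)*(-3 + (4 + (0 + 4)²)² - 2*(4 + (0 + 4)²)))*(8 - 4) = ((4 + 4²)*(-3 + (4 + 4²)² - 2*(4 + 4²)))*4 = ((4 + 16)*(-3 + (4 + 16)² - 2*(4 + 16)))*4 = (20*(-3 + 20² - 2*20))*4 = (20*(-3 + 400 - 40))*4 = (20*357)*4 = 7140*4 = 28560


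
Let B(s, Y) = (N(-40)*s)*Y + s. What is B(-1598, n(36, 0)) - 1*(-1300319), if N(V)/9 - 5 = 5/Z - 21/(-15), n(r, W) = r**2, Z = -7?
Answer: -3663720093/35 ≈ -1.0468e+8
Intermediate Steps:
N(V) = 1791/35 (N(V) = 45 + 9*(5/(-7) - 21/(-15)) = 45 + 9*(5*(-1/7) - 21*(-1/15)) = 45 + 9*(-5/7 + 7/5) = 45 + 9*(24/35) = 45 + 216/35 = 1791/35)
B(s, Y) = s + 1791*Y*s/35 (B(s, Y) = (1791*s/35)*Y + s = 1791*Y*s/35 + s = s + 1791*Y*s/35)
B(-1598, n(36, 0)) - 1*(-1300319) = (1/35)*(-1598)*(35 + 1791*36**2) - 1*(-1300319) = (1/35)*(-1598)*(35 + 1791*1296) + 1300319 = (1/35)*(-1598)*(35 + 2321136) + 1300319 = (1/35)*(-1598)*2321171 + 1300319 = -3709231258/35 + 1300319 = -3663720093/35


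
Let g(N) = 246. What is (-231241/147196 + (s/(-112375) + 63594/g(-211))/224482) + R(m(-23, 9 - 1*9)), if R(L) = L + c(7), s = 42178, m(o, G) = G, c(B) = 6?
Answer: 337226836738171171/76120406204090500 ≈ 4.4302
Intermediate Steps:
R(L) = 6 + L (R(L) = L + 6 = 6 + L)
(-231241/147196 + (s/(-112375) + 63594/g(-211))/224482) + R(m(-23, 9 - 1*9)) = (-231241/147196 + (42178/(-112375) + 63594/246)/224482) + (6 + (9 - 1*9)) = (-231241*1/147196 + (42178*(-1/112375) + 63594*(1/246))*(1/224482)) + (6 + (9 - 9)) = (-231241/147196 + (-42178/112375 + 10599/41)*(1/224482)) + (6 + 0) = (-231241/147196 + (1189333327/4607375)*(1/224482)) + 6 = (-231241/147196 + 1189333327/1034272754750) + 6 = -119495600486371829/76120406204090500 + 6 = 337226836738171171/76120406204090500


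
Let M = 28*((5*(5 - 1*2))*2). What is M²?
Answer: 705600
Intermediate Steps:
M = 840 (M = 28*((5*(5 - 2))*2) = 28*((5*3)*2) = 28*(15*2) = 28*30 = 840)
M² = 840² = 705600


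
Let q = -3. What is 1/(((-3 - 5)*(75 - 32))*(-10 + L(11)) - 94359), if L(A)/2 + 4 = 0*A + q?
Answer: -1/86103 ≈ -1.1614e-5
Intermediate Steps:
L(A) = -14 (L(A) = -8 + 2*(0*A - 3) = -8 + 2*(0 - 3) = -8 + 2*(-3) = -8 - 6 = -14)
1/(((-3 - 5)*(75 - 32))*(-10 + L(11)) - 94359) = 1/(((-3 - 5)*(75 - 32))*(-10 - 14) - 94359) = 1/(-8*43*(-24) - 94359) = 1/(-344*(-24) - 94359) = 1/(8256 - 94359) = 1/(-86103) = -1/86103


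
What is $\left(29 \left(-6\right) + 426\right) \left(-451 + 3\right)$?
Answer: $-112896$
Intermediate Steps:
$\left(29 \left(-6\right) + 426\right) \left(-451 + 3\right) = \left(-174 + 426\right) \left(-448\right) = 252 \left(-448\right) = -112896$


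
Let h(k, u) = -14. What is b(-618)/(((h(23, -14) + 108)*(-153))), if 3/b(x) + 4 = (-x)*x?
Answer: 1/1830962832 ≈ 5.4616e-10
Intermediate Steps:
b(x) = 3/(-4 - x²) (b(x) = 3/(-4 + (-x)*x) = 3/(-4 - x²))
b(-618)/(((h(23, -14) + 108)*(-153))) = (-3/(4 + (-618)²))/(((-14 + 108)*(-153))) = (-3/(4 + 381924))/((94*(-153))) = -3/381928/(-14382) = -3*1/381928*(-1/14382) = -3/381928*(-1/14382) = 1/1830962832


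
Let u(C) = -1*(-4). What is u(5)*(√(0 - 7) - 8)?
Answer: -32 + 4*I*√7 ≈ -32.0 + 10.583*I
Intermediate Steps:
u(C) = 4
u(5)*(√(0 - 7) - 8) = 4*(√(0 - 7) - 8) = 4*(√(-7) - 8) = 4*(I*√7 - 8) = 4*(-8 + I*√7) = -32 + 4*I*√7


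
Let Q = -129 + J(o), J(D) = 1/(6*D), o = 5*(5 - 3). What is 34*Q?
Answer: -131563/30 ≈ -4385.4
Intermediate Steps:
o = 10 (o = 5*2 = 10)
J(D) = 1/(6*D)
Q = -7739/60 (Q = -129 + (1/6)/10 = -129 + (1/6)*(1/10) = -129 + 1/60 = -7739/60 ≈ -128.98)
34*Q = 34*(-7739/60) = -131563/30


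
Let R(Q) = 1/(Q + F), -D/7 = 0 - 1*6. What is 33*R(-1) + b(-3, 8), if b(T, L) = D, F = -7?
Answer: 303/8 ≈ 37.875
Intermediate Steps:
D = 42 (D = -7*(0 - 1*6) = -7*(0 - 6) = -7*(-6) = 42)
b(T, L) = 42
R(Q) = 1/(-7 + Q) (R(Q) = 1/(Q - 7) = 1/(-7 + Q))
33*R(-1) + b(-3, 8) = 33/(-7 - 1) + 42 = 33/(-8) + 42 = 33*(-1/8) + 42 = -33/8 + 42 = 303/8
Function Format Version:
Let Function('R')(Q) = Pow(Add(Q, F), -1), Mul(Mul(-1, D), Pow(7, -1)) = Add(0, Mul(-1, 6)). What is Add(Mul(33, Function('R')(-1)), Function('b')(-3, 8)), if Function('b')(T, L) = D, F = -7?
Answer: Rational(303, 8) ≈ 37.875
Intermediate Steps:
D = 42 (D = Mul(-7, Add(0, Mul(-1, 6))) = Mul(-7, Add(0, -6)) = Mul(-7, -6) = 42)
Function('b')(T, L) = 42
Function('R')(Q) = Pow(Add(-7, Q), -1) (Function('R')(Q) = Pow(Add(Q, -7), -1) = Pow(Add(-7, Q), -1))
Add(Mul(33, Function('R')(-1)), Function('b')(-3, 8)) = Add(Mul(33, Pow(Add(-7, -1), -1)), 42) = Add(Mul(33, Pow(-8, -1)), 42) = Add(Mul(33, Rational(-1, 8)), 42) = Add(Rational(-33, 8), 42) = Rational(303, 8)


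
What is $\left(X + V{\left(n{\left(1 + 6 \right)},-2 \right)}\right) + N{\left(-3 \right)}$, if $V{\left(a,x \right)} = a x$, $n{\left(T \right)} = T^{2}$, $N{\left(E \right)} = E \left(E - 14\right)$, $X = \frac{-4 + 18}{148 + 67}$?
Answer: $- \frac{10091}{215} \approx -46.935$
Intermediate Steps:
$X = \frac{14}{215} \approx 0.065116$
$N{\left(E \right)} = E \left(-14 + E\right)$
$\left(X + V{\left(n{\left(1 + 6 \right)},-2 \right)}\right) + N{\left(-3 \right)} = \left(\frac{14}{215} + \left(1 + 6\right)^{2} \left(-2\right)\right) - 3 \left(-14 - 3\right) = \left(\frac{14}{215} + 7^{2} \left(-2\right)\right) - -51 = \left(\frac{14}{215} + 49 \left(-2\right)\right) + 51 = \left(\frac{14}{215} - 98\right) + 51 = - \frac{21056}{215} + 51 = - \frac{10091}{215}$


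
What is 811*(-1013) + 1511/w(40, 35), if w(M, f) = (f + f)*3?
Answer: -172522519/210 ≈ -8.2154e+5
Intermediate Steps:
w(M, f) = 6*f (w(M, f) = (2*f)*3 = 6*f)
811*(-1013) + 1511/w(40, 35) = 811*(-1013) + 1511/((6*35)) = -821543 + 1511/210 = -172522519/210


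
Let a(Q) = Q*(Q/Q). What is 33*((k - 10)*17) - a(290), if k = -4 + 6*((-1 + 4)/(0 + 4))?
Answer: -11239/2 ≈ -5619.5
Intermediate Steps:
k = ½ (k = -4 + 6*(3/4) = -4 + 6*(3*(¼)) = -4 + 6*(¾) = -4 + 9/2 = ½ ≈ 0.50000)
a(Q) = Q (a(Q) = Q*1 = Q)
33*((k - 10)*17) - a(290) = 33*((½ - 10)*17) - 1*290 = 33*(-19/2*17) - 290 = 33*(-323/2) - 290 = -10659/2 - 290 = -11239/2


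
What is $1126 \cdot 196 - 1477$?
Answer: $219219$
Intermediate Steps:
$1126 \cdot 196 - 1477 = 220696 - 1477 = 219219$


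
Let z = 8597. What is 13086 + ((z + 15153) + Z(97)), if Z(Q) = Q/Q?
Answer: 36837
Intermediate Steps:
Z(Q) = 1
13086 + ((z + 15153) + Z(97)) = 13086 + ((8597 + 15153) + 1) = 13086 + (23750 + 1) = 13086 + 23751 = 36837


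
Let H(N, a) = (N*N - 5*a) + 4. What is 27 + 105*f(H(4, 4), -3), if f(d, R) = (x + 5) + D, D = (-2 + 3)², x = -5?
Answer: 132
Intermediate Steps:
D = 1 (D = 1² = 1)
H(N, a) = 4 + N² - 5*a (H(N, a) = (N² - 5*a) + 4 = 4 + N² - 5*a)
f(d, R) = 1 (f(d, R) = (-5 + 5) + 1 = 0 + 1 = 1)
27 + 105*f(H(4, 4), -3) = 27 + 105*1 = 27 + 105 = 132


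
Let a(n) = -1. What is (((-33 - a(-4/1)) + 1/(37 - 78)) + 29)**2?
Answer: 15376/1681 ≈ 9.1469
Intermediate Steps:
(((-33 - a(-4/1)) + 1/(37 - 78)) + 29)**2 = (((-33 - 1*(-1)) + 1/(37 - 78)) + 29)**2 = (((-33 + 1) + 1/(-41)) + 29)**2 = ((-32 - 1/41) + 29)**2 = (-1313/41 + 29)**2 = (-124/41)**2 = 15376/1681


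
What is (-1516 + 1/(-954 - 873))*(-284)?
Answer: 786604172/1827 ≈ 4.3054e+5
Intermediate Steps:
(-1516 + 1/(-954 - 873))*(-284) = (-1516 + 1/(-1827))*(-284) = (-1516 - 1/1827)*(-284) = -2769733/1827*(-284) = 786604172/1827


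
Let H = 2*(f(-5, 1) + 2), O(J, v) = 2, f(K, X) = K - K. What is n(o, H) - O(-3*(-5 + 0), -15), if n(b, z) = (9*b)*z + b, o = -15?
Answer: -557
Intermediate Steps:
f(K, X) = 0
H = 4 (H = 2*(0 + 2) = 2*2 = 4)
n(b, z) = b + 9*b*z (n(b, z) = 9*b*z + b = b + 9*b*z)
n(o, H) - O(-3*(-5 + 0), -15) = -15*(1 + 9*4) - 1*2 = -15*(1 + 36) - 2 = -15*37 - 2 = -555 - 2 = -557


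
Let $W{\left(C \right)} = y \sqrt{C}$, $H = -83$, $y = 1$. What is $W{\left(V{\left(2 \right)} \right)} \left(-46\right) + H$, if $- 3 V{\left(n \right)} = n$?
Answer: $-83 - \frac{46 i \sqrt{6}}{3} \approx -83.0 - 37.559 i$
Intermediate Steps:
$V{\left(n \right)} = - \frac{n}{3}$
$W{\left(C \right)} = \sqrt{C}$ ($W{\left(C \right)} = 1 \sqrt{C} = \sqrt{C}$)
$W{\left(V{\left(2 \right)} \right)} \left(-46\right) + H = \sqrt{\left(- \frac{1}{3}\right) 2} \left(-46\right) - 83 = \sqrt{- \frac{2}{3}} \left(-46\right) - 83 = \frac{i \sqrt{6}}{3} \left(-46\right) - 83 = - \frac{46 i \sqrt{6}}{3} - 83 = -83 - \frac{46 i \sqrt{6}}{3}$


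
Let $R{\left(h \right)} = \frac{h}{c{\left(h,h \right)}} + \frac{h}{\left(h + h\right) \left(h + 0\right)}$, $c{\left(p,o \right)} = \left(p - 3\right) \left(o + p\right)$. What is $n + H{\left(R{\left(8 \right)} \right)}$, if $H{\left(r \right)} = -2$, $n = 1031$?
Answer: $1029$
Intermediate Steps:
$c{\left(p,o \right)} = \left(-3 + p\right) \left(o + p\right)$
$R{\left(h \right)} = \frac{1}{2 h} + \frac{h}{- 6 h + 2 h^{2}}$ ($R{\left(h \right)} = \frac{h}{h^{2} - 3 h - 3 h + h h} + \frac{h}{\left(h + h\right) \left(h + 0\right)} = \frac{h}{h^{2} - 3 h - 3 h + h^{2}} + \frac{h}{2 h h} = \frac{h}{- 6 h + 2 h^{2}} + \frac{h}{2 h^{2}} = \frac{h}{- 6 h + 2 h^{2}} + h \frac{1}{2 h^{2}} = \frac{h}{- 6 h + 2 h^{2}} + \frac{1}{2 h} = \frac{1}{2 h} + \frac{h}{- 6 h + 2 h^{2}}$)
$n + H{\left(R{\left(8 \right)} \right)} = 1031 - 2 = 1029$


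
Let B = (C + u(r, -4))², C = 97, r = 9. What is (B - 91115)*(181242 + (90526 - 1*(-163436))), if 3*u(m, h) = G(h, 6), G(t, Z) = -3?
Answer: -35642772396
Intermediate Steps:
u(m, h) = -1 (u(m, h) = (⅓)*(-3) = -1)
B = 9216 (B = (97 - 1)² = 96² = 9216)
(B - 91115)*(181242 + (90526 - 1*(-163436))) = (9216 - 91115)*(181242 + (90526 - 1*(-163436))) = -81899*(181242 + (90526 + 163436)) = -81899*(181242 + 253962) = -81899*435204 = -35642772396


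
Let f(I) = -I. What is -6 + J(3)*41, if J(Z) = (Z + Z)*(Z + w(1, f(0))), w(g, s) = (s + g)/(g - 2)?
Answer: 486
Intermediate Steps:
w(g, s) = (g + s)/(-2 + g)
J(Z) = 2*Z*(-1 + Z) (J(Z) = (Z + Z)*(Z + (1 - 1*0)/(-2 + 1)) = (2*Z)*(Z + (1 + 0)/(-1)) = (2*Z)*(Z - 1*1) = (2*Z)*(Z - 1) = (2*Z)*(-1 + Z) = 2*Z*(-1 + Z))
-6 + J(3)*41 = -6 + (2*3*(-1 + 3))*41 = -6 + (2*3*2)*41 = -6 + 12*41 = -6 + 492 = 486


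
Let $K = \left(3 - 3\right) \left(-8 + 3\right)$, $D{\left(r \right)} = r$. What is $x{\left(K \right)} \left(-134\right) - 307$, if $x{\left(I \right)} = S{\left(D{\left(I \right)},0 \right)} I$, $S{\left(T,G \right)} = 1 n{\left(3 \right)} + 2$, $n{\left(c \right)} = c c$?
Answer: $-307$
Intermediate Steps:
$n{\left(c \right)} = c^{2}$
$S{\left(T,G \right)} = 11$ ($S{\left(T,G \right)} = 1 \cdot 3^{2} + 2 = 1 \cdot 9 + 2 = 9 + 2 = 11$)
$K = 0$ ($K = 0 \left(-5\right) = 0$)
$x{\left(I \right)} = 11 I$
$x{\left(K \right)} \left(-134\right) - 307 = 11 \cdot 0 \left(-134\right) - 307 = 0 \left(-134\right) - 307 = 0 - 307 = -307$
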